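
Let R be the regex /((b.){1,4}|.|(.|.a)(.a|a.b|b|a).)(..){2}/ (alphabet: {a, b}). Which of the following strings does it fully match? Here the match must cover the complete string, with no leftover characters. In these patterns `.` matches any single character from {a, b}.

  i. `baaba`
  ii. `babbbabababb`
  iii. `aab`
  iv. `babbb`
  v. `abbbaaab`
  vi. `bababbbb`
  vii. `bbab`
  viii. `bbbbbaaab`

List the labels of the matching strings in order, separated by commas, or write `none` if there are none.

i, ii, iv, vi

i → match
ii → match
iii → no match
iv → match
v → no match
vi → match
vii → no match
viii → no match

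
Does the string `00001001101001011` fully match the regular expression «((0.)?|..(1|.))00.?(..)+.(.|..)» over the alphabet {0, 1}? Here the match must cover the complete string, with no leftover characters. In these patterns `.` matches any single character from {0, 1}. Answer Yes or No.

Yes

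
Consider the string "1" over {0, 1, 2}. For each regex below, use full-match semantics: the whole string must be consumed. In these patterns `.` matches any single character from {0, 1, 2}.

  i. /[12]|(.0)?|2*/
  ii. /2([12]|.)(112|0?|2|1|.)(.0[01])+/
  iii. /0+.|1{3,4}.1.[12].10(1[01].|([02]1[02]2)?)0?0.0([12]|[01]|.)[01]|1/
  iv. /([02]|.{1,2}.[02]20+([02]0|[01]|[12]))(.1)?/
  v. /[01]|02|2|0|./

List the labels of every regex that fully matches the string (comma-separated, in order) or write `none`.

i → match
ii → no match — must start with "2"
iii → match
iv → no match
v → match

i, iii, v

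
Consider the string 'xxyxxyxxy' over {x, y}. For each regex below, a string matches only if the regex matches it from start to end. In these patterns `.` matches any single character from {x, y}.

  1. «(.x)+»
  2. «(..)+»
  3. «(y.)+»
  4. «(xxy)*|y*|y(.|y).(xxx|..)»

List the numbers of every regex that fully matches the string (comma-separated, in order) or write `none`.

4

1 → no match — must end with 'x'
2 → no match
3 → no match — must start with 'y'
4 → match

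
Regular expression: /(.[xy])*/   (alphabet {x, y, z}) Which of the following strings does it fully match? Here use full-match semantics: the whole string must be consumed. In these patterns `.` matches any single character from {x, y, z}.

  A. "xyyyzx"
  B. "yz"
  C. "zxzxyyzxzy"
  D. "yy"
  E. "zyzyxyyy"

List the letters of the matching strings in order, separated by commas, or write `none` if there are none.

A → match
B → no match
C → match
D → match
E → match

A, C, D, E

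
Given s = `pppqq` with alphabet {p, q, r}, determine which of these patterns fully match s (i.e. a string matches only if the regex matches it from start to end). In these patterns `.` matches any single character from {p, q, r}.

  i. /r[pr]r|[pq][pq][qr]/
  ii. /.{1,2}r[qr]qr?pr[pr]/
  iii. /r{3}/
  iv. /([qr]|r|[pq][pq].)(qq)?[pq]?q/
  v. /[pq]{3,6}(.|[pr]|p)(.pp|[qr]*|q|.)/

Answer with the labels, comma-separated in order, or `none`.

i → no match
ii → no match
iii → no match — must start with `r`
iv → match
v → match

iv, v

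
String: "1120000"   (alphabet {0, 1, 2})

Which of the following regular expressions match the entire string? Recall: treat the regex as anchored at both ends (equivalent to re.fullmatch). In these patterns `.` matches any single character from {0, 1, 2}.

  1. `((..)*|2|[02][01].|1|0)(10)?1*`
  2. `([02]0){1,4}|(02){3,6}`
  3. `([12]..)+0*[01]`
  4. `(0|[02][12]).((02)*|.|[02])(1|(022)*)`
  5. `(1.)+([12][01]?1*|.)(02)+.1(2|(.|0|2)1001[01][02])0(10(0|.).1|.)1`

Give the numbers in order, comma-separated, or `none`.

1 → no match
2 → no match
3 → match
4 → no match
5 → no match — must end with "1"

3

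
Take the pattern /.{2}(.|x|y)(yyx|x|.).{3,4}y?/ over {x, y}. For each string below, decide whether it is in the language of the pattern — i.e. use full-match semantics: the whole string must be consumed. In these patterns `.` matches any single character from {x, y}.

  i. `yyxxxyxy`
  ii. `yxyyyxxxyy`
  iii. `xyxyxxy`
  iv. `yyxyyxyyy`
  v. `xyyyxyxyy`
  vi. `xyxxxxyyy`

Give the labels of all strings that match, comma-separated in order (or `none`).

i. `yyxxxyxy` → match
ii. `yxyyyxxxyy` → match
iii. `xyxyxxy` → match
iv. `yyxyyxyyy` → match
v. `xyyyxyxyy` → match
vi. `xyxxxxyyy` → match

i, ii, iii, iv, v, vi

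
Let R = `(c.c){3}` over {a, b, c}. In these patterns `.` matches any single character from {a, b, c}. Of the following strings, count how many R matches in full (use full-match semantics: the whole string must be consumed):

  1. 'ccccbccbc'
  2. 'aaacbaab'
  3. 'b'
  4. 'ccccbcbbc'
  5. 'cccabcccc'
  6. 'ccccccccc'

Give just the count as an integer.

2

1 → match
2 → no match — must start with 'c'
3 → no match — must start with 'c'
4 → no match
5 → no match
6 → match
Total matched: 2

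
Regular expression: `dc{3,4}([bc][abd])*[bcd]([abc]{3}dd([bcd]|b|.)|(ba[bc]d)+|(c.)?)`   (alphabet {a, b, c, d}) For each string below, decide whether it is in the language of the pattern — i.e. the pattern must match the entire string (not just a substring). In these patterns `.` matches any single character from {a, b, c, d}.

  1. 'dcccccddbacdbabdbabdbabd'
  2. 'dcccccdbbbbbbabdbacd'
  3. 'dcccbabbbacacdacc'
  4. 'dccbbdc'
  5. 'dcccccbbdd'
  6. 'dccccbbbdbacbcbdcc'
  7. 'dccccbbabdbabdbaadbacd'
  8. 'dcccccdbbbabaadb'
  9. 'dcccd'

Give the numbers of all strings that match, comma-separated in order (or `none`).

1 → match
2 → match
3 → no match
4 → no match
5 → match
6 → match
7 → no match
8 → no match
9 → match

1, 2, 5, 6, 9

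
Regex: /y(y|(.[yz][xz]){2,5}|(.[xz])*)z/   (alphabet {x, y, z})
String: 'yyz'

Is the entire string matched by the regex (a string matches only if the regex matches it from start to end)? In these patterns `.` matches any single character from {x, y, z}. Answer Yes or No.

Yes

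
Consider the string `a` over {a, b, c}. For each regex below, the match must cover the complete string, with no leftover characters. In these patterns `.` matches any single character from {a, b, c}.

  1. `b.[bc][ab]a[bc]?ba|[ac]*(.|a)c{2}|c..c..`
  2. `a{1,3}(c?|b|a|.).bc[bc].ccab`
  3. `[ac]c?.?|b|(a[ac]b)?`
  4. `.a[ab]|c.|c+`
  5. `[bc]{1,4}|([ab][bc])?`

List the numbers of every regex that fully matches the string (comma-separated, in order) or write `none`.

1 → no match
2 → no match — must end with `ccab`
3 → match
4 → no match
5 → no match

3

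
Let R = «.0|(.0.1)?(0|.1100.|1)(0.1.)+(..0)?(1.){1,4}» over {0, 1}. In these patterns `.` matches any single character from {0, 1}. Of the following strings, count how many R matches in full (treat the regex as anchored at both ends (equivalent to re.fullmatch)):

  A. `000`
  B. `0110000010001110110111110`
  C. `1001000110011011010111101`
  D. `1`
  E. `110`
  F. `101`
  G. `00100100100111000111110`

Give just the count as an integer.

0

A → no match
B → no match
C → no match
D → no match
E → no match
F → no match
G → no match
Total matched: 0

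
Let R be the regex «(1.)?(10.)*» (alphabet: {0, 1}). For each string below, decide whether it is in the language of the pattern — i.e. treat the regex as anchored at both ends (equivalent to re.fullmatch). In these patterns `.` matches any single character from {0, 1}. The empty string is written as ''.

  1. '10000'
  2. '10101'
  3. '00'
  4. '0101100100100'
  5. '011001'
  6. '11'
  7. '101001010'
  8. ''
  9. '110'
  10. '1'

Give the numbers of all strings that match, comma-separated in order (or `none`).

1 → no match
2 → match
3 → no match
4 → no match
5 → no match
6 → match
7 → no match
8 → match
9 → no match
10 → no match

2, 6, 8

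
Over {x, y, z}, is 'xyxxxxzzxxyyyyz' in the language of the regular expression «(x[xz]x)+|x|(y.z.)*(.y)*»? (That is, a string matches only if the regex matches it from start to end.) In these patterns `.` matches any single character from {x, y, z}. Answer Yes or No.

No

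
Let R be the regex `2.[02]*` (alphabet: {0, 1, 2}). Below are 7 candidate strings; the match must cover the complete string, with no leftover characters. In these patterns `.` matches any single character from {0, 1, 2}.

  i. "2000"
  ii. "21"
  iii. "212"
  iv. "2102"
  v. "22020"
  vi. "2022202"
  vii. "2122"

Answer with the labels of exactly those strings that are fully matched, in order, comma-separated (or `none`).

i. "2000" → match
ii. "21" → match
iii. "212" → match
iv. "2102" → match
v. "22020" → match
vi. "2022202" → match
vii. "2122" → match

i, ii, iii, iv, v, vi, vii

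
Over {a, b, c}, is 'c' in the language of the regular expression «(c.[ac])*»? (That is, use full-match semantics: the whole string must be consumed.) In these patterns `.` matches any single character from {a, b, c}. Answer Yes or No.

No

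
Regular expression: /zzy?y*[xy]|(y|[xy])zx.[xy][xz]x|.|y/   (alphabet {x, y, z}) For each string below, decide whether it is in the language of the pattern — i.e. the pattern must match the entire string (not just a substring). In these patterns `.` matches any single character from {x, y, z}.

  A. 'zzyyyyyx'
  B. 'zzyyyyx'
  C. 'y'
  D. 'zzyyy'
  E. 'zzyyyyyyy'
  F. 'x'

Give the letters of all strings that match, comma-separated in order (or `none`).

A, B, C, D, E, F

A → match
B → match
C → match
D → match
E → match
F → match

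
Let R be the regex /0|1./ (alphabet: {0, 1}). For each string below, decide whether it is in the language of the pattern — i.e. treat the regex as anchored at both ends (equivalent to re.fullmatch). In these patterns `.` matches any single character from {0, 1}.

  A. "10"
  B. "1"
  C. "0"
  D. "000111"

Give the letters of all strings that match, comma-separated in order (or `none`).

A → match
B → no match
C → match
D → no match

A, C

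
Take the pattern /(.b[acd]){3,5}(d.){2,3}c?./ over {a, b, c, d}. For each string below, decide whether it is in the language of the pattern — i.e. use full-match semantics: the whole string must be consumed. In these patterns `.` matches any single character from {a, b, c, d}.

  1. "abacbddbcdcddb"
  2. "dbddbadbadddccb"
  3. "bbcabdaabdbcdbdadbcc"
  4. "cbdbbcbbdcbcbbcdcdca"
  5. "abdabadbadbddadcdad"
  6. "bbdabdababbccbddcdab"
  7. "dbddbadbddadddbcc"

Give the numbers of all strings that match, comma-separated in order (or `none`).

1 → match
2 → match
3 → no match
4 → match
5 → match
6 → match
7 → match

1, 2, 4, 5, 6, 7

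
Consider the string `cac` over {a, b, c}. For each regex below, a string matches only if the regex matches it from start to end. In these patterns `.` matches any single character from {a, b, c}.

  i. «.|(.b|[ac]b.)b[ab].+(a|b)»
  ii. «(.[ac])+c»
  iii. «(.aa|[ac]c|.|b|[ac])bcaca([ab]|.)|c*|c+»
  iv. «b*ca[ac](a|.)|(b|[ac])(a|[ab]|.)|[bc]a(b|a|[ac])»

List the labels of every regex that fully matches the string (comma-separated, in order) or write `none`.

i → no match
ii → match
iii → no match
iv → match

ii, iv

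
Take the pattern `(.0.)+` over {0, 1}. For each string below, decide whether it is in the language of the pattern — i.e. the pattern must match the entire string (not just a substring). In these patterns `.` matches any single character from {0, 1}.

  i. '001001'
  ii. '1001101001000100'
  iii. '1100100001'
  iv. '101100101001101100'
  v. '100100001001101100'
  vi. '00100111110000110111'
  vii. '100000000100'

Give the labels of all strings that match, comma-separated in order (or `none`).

i → match
ii → no match
iii → no match
iv → match
v → match
vi → no match
vii → match

i, iv, v, vii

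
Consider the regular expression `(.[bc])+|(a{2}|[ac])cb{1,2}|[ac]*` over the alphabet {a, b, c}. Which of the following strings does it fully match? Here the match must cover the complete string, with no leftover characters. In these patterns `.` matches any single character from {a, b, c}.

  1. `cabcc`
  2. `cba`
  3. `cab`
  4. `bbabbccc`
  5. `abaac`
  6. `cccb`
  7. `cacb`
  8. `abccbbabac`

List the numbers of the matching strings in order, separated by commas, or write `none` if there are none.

4, 6, 8

1 → no match
2 → no match
3 → no match
4 → match
5 → no match
6 → match
7 → no match
8 → match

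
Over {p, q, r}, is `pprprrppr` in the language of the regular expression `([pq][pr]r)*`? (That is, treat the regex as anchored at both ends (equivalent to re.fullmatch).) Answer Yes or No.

Yes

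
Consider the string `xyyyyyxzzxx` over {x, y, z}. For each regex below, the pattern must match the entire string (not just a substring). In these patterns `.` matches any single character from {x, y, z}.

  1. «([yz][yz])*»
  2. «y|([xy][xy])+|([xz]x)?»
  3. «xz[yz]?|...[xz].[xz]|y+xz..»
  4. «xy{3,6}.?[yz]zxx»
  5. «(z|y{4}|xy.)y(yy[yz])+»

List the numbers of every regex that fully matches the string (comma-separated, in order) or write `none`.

4

1 → no match
2 → no match
3 → no match
4 → match
5 → no match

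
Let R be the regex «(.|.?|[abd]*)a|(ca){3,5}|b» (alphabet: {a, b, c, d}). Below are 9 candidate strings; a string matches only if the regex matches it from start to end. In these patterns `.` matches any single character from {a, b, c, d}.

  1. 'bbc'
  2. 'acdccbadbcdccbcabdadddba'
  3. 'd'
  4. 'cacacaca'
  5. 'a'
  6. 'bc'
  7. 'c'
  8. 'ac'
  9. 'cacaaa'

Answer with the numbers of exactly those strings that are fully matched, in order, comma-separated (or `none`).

4, 5

1 → no match
2 → no match
3 → no match
4 → match
5 → match
6 → no match
7 → no match
8 → no match
9 → no match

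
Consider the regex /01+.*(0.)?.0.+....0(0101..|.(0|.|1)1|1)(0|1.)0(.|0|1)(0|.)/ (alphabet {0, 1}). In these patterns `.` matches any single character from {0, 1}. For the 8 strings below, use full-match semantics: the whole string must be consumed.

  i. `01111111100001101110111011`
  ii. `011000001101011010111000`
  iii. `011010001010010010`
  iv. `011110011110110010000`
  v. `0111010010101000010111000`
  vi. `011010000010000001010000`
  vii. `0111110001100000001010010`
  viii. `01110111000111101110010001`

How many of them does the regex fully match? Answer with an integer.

i → match
ii → match
iii → match
iv → match
v → match
vi → match
vii → match
viii → match
Total matched: 8

8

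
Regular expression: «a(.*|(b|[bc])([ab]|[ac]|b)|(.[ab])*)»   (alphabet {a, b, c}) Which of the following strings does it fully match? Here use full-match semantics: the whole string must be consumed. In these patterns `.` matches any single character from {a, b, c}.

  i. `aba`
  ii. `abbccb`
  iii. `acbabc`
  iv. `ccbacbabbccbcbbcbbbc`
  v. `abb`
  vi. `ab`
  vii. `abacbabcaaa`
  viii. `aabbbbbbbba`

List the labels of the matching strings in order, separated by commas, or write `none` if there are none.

i, ii, iii, v, vi, vii, viii

i → match
ii → match
iii → match
iv → no match — must start with `a`
v → match
vi → match
vii → match
viii → match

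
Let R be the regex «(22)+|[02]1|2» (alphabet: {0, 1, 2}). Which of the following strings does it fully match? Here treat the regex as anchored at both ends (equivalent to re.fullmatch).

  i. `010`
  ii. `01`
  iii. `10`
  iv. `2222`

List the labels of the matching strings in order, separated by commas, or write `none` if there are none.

ii, iv

i. `010` → no match
ii. `01` → match
iii. `10` → no match
iv. `2222` → match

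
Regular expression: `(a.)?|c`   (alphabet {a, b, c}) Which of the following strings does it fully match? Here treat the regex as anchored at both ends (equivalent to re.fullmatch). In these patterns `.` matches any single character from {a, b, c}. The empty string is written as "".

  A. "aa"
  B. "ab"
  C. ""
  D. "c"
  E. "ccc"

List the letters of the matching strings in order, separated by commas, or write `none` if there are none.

A, B, C, D

A → match
B → match
C → match
D → match
E → no match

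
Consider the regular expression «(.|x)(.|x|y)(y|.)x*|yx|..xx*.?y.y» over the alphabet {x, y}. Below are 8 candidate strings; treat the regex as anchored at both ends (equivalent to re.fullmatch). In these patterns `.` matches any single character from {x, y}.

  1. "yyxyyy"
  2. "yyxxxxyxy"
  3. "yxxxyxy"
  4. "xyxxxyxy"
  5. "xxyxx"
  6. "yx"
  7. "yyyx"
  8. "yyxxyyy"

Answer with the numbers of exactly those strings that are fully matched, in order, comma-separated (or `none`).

1, 2, 3, 4, 5, 6, 7, 8

1. "yyxyyy" → match
2. "yyxxxxyxy" → match
3. "yxxxyxy" → match
4. "xyxxxyxy" → match
5. "xxyxx" → match
6. "yx" → match
7. "yyyx" → match
8. "yyxxyyy" → match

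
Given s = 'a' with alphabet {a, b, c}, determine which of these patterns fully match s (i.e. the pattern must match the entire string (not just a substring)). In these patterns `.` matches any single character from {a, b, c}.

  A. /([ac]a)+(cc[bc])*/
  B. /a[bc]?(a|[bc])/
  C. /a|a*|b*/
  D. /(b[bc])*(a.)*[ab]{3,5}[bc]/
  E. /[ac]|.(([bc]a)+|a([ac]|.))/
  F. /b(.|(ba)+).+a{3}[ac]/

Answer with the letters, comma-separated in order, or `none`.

A → no match
B → no match
C → match
D → no match
E → match
F → no match — must start with 'b'

C, E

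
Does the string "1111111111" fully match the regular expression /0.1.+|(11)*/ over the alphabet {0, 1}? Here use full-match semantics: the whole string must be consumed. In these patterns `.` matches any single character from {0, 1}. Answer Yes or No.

Yes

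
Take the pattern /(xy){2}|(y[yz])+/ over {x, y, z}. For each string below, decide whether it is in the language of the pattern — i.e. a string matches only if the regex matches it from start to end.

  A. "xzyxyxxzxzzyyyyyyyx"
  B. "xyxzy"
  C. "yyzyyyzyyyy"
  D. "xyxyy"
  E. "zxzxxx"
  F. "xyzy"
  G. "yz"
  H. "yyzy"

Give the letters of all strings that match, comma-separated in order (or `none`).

G

A → no match
B → no match
C → no match
D → no match
E → no match
F → no match
G → match
H → no match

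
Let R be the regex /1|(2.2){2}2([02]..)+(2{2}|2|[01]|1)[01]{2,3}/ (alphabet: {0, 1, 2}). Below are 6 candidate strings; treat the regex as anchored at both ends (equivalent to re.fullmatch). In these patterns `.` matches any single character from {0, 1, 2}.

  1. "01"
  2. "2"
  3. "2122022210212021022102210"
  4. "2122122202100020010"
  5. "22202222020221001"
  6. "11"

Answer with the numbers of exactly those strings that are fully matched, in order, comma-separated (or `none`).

1 → no match
2 → no match
3 → no match
4 → no match
5 → no match
6 → no match

none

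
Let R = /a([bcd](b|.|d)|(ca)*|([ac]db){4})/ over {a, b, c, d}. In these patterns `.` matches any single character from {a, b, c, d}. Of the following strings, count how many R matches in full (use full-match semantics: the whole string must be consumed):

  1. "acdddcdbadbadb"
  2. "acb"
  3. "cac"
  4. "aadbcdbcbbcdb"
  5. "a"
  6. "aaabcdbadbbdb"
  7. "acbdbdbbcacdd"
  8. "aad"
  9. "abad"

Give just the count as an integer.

1 → no match
2 → match
3 → no match — must start with "a"
4 → no match
5 → match
6 → no match
7 → no match
8 → no match
9 → no match
Total matched: 2

2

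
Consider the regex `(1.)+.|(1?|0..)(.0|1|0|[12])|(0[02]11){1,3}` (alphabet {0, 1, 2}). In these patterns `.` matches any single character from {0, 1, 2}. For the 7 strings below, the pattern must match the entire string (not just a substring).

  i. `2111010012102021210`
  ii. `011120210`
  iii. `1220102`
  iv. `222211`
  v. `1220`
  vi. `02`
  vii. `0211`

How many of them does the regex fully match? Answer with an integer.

i → no match
ii → no match
iii → no match
iv → no match
v → no match
vi → no match
vii → match
Total matched: 1

1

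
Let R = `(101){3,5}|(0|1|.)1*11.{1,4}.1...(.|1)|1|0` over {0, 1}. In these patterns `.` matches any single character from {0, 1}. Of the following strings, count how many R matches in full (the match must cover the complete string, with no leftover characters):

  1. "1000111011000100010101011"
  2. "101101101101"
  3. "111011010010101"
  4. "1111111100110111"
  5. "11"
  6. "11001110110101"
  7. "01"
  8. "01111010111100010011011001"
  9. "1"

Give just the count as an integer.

3

1 → no match
2. "101101101101" → match
3 → no match
4 → match
5. "11" → no match
6 → no match
7. "01" → no match
8 → no match
9. "1" → match
Total matched: 3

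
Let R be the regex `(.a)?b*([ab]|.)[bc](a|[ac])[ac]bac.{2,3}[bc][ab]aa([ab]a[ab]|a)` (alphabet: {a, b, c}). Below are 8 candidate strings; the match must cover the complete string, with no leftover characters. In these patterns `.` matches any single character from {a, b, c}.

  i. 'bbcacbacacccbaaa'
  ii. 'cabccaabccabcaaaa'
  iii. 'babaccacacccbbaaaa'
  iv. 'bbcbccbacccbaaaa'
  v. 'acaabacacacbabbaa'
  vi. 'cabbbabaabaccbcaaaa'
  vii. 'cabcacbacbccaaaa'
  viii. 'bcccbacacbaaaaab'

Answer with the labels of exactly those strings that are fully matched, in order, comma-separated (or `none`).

i → match
ii → no match
iii → no match
iv → match
v → no match
vi → match
vii → match
viii → match

i, iv, vi, vii, viii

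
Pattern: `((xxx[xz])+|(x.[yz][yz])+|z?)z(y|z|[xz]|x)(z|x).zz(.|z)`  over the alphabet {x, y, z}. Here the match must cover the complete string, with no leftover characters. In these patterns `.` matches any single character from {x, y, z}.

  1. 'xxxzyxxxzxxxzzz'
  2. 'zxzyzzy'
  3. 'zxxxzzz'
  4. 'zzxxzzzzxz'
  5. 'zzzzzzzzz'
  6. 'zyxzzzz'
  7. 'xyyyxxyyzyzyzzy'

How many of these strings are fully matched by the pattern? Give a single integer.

1 → no match
2 → match
3 → match
4 → no match
5 → no match
6 → match
7 → match
Total matched: 4

4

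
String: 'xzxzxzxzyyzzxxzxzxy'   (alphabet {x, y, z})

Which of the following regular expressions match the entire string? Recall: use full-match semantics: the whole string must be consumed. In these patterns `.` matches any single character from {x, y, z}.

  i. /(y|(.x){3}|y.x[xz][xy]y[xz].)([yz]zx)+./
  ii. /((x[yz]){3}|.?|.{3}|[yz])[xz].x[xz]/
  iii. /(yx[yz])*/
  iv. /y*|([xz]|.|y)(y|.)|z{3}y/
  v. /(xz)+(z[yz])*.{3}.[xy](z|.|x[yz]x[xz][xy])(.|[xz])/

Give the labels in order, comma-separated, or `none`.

v

i → no match
ii → no match
iii → no match
iv → no match
v → match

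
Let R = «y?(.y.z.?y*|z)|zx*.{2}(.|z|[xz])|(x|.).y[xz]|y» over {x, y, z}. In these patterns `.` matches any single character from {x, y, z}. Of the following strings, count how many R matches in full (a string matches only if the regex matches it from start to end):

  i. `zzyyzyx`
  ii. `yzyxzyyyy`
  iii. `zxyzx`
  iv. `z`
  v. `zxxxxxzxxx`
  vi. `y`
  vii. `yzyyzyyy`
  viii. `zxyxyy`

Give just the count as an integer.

i → no match
ii → match
iii → match
iv → match
v → no match
vi → match
vii → match
viii → no match
Total matched: 5

5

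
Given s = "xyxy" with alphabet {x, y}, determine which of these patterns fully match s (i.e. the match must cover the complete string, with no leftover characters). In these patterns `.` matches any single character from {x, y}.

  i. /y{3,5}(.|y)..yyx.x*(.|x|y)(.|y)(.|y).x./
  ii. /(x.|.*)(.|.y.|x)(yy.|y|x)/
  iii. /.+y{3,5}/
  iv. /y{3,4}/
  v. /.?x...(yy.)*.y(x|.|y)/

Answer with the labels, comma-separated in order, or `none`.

i → no match — must start with "y"
ii → match
iii → no match
iv → no match — must start with "y"
v → no match

ii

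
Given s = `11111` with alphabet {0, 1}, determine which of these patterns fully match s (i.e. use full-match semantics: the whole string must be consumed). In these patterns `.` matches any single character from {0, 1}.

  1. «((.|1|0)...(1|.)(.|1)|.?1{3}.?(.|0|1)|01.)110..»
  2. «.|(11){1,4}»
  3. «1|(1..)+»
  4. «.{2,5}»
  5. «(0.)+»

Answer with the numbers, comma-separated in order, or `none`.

4

1 → no match
2 → no match
3 → no match
4 → match
5 → no match — must start with `0`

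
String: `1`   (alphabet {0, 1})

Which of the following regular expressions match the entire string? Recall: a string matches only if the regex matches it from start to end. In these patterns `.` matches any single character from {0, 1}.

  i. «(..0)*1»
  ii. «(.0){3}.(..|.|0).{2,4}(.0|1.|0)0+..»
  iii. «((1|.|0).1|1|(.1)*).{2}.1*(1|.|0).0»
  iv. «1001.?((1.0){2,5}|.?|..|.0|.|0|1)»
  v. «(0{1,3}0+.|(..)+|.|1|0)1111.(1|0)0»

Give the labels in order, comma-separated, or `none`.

i

i → match
ii → no match
iii → no match — must end with `0`
iv → no match — must start with `1001`
v → no match — must end with `0`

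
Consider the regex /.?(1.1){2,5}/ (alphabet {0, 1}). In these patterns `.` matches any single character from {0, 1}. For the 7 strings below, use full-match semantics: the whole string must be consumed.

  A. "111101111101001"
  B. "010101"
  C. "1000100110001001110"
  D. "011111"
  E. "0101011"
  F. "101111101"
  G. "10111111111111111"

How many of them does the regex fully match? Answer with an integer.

A → no match
B → no match
C → no match — must end with "1"
D → no match
E → no match
F → match
G → no match
Total matched: 1

1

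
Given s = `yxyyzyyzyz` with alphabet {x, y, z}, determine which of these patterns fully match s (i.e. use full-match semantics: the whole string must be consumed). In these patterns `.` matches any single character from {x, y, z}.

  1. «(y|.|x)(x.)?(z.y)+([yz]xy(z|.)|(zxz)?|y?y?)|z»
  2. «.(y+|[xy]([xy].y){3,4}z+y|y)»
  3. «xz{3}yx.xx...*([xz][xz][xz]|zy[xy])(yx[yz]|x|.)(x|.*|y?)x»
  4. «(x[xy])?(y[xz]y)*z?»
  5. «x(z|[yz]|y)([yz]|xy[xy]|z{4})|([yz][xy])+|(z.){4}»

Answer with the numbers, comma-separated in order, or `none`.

4

1 → no match
2 → no match
3 → no match — must start with `xz`
4 → match
5 → no match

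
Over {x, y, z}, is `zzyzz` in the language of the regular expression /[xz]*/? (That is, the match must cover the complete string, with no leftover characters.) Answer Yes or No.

No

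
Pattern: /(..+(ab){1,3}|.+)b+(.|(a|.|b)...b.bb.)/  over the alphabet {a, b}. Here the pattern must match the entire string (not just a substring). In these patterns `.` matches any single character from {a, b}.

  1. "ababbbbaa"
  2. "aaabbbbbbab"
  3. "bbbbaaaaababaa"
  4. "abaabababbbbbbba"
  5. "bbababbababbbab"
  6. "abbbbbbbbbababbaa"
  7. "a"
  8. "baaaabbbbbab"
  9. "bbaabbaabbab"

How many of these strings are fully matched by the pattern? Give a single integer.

1

1 → no match
2 → no match
3 → no match
4 → match
5 → no match
6 → no match
7 → no match
8 → no match
9 → no match
Total matched: 1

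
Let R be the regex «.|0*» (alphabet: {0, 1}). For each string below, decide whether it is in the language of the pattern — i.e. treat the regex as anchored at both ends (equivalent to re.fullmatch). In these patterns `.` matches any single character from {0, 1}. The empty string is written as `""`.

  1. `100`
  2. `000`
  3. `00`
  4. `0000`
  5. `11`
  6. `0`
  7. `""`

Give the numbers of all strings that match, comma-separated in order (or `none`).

2, 3, 4, 6, 7

1 → no match
2 → match
3 → match
4 → match
5 → no match
6 → match
7 → match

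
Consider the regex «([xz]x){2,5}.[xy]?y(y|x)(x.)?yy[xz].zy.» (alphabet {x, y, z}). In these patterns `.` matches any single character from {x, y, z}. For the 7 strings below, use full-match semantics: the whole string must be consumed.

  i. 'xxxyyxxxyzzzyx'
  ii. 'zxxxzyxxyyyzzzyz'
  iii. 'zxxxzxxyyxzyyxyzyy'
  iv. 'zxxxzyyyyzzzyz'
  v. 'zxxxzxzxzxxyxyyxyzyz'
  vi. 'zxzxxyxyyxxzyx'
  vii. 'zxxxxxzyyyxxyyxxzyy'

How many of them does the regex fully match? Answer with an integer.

6

i → no match
ii → match
iii → match
iv → match
v → match
vi → match
vii → match
Total matched: 6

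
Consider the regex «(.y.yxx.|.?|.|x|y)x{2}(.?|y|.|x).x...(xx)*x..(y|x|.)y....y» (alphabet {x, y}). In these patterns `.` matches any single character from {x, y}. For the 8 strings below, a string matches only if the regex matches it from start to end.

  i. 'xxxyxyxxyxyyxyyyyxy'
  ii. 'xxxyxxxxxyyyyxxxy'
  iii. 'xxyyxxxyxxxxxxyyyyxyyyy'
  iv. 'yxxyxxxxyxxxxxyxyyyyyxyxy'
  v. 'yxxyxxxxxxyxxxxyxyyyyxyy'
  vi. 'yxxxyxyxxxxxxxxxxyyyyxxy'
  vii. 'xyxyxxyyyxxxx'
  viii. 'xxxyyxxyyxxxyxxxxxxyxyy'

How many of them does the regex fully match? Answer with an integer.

0

i → no match
ii → no match
iii → no match
iv → no match
v → no match
vi → no match
vii → no match — must end with 'y'
viii → no match
Total matched: 0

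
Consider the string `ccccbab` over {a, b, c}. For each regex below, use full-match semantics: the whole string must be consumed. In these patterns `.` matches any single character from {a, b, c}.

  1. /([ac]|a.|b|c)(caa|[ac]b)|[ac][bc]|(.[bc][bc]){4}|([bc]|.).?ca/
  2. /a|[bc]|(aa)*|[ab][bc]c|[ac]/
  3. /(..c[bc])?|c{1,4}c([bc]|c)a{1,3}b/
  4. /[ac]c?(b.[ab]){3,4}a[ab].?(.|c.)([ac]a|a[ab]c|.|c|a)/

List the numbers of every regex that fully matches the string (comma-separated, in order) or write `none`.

3

1 → no match
2 → no match
3 → match
4 → no match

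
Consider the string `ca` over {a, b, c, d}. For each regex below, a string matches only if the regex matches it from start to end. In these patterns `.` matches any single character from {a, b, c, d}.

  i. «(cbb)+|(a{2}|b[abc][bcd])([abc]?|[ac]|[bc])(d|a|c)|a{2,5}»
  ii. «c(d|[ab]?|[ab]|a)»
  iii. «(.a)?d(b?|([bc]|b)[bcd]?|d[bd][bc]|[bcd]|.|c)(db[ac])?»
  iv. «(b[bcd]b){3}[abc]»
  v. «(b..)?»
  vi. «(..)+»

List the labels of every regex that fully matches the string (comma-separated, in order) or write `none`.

ii, vi

i → no match
ii → match
iii → no match
iv → no match — must start with `b`
v → no match
vi → match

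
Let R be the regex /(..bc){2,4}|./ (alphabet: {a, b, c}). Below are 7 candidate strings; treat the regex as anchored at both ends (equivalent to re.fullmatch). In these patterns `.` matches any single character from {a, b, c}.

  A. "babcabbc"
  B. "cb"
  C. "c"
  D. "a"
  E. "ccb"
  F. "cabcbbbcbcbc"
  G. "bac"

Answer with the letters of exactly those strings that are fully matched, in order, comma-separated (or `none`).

A, C, D, F

A → match
B → no match
C → match
D → match
E → no match
F → match
G → no match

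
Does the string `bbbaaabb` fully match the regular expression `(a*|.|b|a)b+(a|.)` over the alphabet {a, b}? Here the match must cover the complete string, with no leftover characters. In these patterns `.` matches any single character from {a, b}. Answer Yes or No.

No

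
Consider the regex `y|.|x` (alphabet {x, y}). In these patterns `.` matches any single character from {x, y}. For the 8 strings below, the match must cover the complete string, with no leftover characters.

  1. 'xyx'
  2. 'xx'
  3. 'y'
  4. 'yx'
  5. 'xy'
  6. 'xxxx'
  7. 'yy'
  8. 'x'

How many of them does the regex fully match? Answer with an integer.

2

1 → no match
2 → no match
3 → match
4 → no match
5 → no match
6 → no match
7 → no match
8 → match
Total matched: 2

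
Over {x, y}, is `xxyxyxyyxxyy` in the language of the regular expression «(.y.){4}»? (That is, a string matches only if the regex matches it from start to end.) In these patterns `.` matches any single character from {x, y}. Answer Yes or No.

No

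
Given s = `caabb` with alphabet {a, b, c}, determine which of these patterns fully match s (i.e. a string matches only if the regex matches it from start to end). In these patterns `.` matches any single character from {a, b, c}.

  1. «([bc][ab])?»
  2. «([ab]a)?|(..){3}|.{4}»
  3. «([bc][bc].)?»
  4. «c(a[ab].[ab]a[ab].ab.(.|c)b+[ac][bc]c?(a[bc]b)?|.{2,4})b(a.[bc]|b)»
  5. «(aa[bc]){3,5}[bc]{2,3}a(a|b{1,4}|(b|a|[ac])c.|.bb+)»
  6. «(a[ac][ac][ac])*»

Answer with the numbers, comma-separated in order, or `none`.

4

1 → no match
2 → no match
3 → no match
4 → match
5 → no match — must start with `aa`
6 → no match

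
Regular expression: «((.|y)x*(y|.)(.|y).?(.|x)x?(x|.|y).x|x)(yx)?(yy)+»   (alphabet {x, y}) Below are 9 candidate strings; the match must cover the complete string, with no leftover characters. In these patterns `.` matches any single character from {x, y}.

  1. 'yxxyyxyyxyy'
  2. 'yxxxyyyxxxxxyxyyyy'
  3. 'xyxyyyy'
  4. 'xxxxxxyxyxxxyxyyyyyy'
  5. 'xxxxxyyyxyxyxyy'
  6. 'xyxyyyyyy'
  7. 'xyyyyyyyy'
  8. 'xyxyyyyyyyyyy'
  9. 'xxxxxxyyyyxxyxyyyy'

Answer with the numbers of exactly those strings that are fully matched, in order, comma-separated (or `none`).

1, 2, 3, 4, 5, 6, 7, 8, 9

1. 'yxxyyxyyxyy' → match
2 → match
3. 'xyxyyyy' → match
4 → match
5 → match
6. 'xyxyyyyyy' → match
7. 'xyyyyyyyy' → match
8 → match
9 → match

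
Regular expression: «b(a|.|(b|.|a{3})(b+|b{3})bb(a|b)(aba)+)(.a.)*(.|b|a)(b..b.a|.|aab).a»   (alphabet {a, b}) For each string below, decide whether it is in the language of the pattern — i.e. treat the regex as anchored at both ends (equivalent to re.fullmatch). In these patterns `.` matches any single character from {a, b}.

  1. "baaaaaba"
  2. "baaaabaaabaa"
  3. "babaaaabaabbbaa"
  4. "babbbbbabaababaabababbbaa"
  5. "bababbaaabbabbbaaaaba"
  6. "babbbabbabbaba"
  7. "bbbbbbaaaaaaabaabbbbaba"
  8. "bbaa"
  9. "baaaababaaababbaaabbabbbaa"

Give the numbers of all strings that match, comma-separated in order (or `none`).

2, 3

1 → no match
2 → match
3 → match
4 → no match
5 → no match
6 → no match
7 → no match
8 → no match
9 → no match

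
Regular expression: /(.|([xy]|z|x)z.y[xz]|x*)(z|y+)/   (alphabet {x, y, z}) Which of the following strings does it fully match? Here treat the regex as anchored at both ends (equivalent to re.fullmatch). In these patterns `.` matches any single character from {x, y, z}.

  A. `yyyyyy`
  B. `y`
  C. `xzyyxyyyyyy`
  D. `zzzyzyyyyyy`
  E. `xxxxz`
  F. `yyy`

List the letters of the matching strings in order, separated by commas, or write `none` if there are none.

A, B, C, D, E, F

A. `yyyyyy` → match
B. `y` → match
C. `xzyyxyyyyyy` → match
D. `zzzyzyyyyyy` → match
E. `xxxxz` → match
F. `yyy` → match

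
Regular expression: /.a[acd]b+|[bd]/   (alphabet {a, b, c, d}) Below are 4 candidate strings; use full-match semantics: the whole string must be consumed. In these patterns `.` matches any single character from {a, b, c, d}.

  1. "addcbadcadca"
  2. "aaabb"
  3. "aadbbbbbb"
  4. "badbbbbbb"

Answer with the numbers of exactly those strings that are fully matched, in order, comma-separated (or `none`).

2, 3, 4

1. "addcbadcadca" → no match
2. "aaabb" → match
3. "aadbbbbbb" → match
4. "badbbbbbb" → match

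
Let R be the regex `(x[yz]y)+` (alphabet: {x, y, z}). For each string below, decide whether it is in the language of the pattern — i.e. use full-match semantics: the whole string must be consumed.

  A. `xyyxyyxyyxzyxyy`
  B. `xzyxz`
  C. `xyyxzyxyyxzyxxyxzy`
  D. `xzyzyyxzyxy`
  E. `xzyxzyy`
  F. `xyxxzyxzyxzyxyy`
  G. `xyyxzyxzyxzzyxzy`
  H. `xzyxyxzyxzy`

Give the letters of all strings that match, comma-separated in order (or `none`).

A

A → match
B → no match — must end with `y`
C → no match
D → no match
E → no match
F → no match
G → no match
H → no match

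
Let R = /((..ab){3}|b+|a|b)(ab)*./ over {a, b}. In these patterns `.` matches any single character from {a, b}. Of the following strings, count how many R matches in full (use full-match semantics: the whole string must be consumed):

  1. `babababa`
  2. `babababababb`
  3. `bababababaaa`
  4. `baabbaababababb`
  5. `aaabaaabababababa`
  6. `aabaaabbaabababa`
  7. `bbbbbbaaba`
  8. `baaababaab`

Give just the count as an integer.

4

1. `babababa` → match
2. `babababababb` → match
3. `bababababaaa` → no match
4 → match
5 → match
6 → no match
7. `bbbbbbaaba` → no match
8. `baaababaab` → no match
Total matched: 4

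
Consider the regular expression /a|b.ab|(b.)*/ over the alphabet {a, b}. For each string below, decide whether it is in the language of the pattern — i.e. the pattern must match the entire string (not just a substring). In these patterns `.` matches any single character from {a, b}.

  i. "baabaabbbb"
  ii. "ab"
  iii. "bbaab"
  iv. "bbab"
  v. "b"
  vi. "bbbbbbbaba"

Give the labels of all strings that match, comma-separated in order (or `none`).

iv, vi

i. "baabaabbbb" → no match
ii. "ab" → no match
iii. "bbaab" → no match
iv. "bbab" → match
v. "b" → no match
vi. "bbbbbbbaba" → match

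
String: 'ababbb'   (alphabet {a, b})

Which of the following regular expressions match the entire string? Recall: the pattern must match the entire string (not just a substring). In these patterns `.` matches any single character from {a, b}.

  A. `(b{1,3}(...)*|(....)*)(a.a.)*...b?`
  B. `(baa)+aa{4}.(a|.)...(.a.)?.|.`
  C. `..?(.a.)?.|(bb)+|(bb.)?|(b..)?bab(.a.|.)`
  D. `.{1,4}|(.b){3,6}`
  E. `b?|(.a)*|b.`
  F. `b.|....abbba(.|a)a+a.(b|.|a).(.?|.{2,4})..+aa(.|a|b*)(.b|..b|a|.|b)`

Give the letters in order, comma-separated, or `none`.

D

A → no match
B → no match
C → no match
D → match
E → no match
F → no match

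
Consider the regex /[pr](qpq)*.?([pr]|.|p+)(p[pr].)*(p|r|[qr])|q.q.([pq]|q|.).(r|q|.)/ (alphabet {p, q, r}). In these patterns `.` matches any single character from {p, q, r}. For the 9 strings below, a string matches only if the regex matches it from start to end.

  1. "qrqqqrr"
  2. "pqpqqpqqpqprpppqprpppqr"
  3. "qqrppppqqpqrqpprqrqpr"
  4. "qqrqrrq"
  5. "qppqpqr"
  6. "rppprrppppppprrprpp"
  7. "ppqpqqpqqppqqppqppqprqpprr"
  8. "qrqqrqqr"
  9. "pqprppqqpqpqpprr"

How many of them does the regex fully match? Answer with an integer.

1. "qrqqqrr" → match
2 → no match
3 → no match
4. "qqrqrrq" → no match
5. "qppqpqr" → no match
6 → match
7 → no match
8. "qrqqrqqr" → no match
9 → no match
Total matched: 2

2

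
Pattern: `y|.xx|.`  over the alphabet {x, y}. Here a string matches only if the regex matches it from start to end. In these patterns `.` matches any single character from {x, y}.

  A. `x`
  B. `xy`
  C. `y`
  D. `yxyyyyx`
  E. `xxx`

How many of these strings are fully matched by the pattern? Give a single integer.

3

A → match
B → no match
C → match
D → no match
E → match
Total matched: 3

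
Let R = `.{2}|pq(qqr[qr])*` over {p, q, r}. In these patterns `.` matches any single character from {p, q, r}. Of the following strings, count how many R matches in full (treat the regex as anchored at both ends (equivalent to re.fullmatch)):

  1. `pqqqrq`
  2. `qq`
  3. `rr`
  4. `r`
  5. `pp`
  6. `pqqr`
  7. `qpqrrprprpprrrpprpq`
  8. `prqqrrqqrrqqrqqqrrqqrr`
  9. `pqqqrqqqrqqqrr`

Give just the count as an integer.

5

1 → match
2 → match
3 → match
4 → no match
5 → match
6 → no match
7 → no match
8 → no match
9 → match
Total matched: 5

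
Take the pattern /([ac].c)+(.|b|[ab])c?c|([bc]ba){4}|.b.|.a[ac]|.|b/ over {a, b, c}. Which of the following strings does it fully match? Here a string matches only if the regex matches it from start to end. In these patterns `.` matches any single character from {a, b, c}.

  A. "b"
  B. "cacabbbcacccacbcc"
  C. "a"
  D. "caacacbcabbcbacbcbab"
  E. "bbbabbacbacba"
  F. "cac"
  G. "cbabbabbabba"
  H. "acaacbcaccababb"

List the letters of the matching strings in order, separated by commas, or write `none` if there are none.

A, C, F, G

A. "b" → match
B → no match
C. "a" → match
D → no match
E → no match
F. "cac" → match
G. "cbabbabbabba" → match
H → no match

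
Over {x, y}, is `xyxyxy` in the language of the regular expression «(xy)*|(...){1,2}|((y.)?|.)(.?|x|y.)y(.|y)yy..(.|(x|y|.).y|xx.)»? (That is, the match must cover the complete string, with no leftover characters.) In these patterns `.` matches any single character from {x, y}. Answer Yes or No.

Yes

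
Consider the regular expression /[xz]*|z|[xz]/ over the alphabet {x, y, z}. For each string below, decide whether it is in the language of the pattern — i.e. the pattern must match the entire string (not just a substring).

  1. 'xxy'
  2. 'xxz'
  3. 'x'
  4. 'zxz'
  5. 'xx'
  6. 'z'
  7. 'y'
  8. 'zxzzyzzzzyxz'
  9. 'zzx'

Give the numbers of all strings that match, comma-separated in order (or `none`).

1 → no match
2 → match
3 → match
4 → match
5 → match
6 → match
7 → no match
8 → no match
9 → match

2, 3, 4, 5, 6, 9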